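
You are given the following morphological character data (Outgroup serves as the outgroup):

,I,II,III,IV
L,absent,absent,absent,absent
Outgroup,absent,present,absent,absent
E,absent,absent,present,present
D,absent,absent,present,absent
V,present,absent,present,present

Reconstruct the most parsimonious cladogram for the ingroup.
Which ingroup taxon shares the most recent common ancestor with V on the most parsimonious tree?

E

Character polarity is set by the outgroup: the derived state is whichever differs from the outgroup's state, so for II the derived state is 'absent', and for the remaining characters it is 'present'.
I: derived state 'present' in V only — an autapomorphy, so it tells us nothing about relationships among taxa.
All ingroup taxa share the derived state 'absent' for II; it defines the ingroup but does not resolve relationships within it.
III: derived state 'present' in D, E, and V only — synapomorphy for {D, E, V}.
IV (derived state 'present') is shared by E and V — a synapomorphy uniting that clade.
Most parsimonious ingroup topology: (L,((V,E),D)).
V and E form a cherry on this tree, so they are sister taxa.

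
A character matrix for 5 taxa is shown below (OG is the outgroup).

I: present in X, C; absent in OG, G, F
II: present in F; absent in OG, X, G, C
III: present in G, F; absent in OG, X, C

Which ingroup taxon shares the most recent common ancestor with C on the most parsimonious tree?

The outgroup has state 'absent' for every character, so 'present' is the derived state throughout.
I (derived state 'present') is shared by C and X — a synapomorphy uniting that clade.
II (derived state 'present') is unique to F (autapomorphy; uninformative for grouping).
Only F and G show the derived state 'present' for III, supporting them as a clade.
Most parsimonious ingroup topology: ((X,C),(G,F)).
C and X form a cherry on this tree, so they are sister taxa.

X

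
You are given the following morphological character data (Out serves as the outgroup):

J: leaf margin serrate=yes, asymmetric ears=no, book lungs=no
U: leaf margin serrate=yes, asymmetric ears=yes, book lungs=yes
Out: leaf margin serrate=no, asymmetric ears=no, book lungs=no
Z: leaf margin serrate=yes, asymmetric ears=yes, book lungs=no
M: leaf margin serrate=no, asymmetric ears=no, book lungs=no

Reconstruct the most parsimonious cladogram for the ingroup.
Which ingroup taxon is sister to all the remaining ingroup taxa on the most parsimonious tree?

The outgroup has state 'no' for every character, so 'yes' is the derived state throughout.
leaf margin serrate: derived state 'yes' in J, U, and Z only — synapomorphy for {J, U, Z}.
asymmetric ears (derived state 'yes') is shared by U and Z — a synapomorphy uniting that clade.
book lungs (derived state 'yes') is unique to U (autapomorphy; uninformative for grouping).
Most parsimonious ingroup topology: ((J,(Z,U)),M).
M is sister to the clade containing all other ingroup taxa, so it is the earliest-diverging (most basal) ingroup lineage.

M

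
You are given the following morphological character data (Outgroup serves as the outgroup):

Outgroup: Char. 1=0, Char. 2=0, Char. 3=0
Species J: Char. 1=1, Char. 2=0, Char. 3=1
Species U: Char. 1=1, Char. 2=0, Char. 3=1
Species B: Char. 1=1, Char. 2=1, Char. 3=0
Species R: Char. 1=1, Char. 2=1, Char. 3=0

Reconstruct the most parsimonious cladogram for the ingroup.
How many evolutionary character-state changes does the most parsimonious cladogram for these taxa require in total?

3

The outgroup has state '0' for every character, so '1' is the derived state throughout.
All ingroup taxa share the derived state '1' for Char. 1; it defines the ingroup but does not resolve relationships within it.
Char. 2: derived state '1' in Species B and Species R only — synapomorphy for {Species B, Species R}.
Char. 3 (derived state '1') is shared by Species J and Species U — a synapomorphy uniting that clade.
Most parsimonious ingroup topology: ((Species J,Species U),(Species B,Species R)).
Changes per character on this tree: Char. 1: 1; Char. 2: 1; Char. 3: 1.
Total = 3.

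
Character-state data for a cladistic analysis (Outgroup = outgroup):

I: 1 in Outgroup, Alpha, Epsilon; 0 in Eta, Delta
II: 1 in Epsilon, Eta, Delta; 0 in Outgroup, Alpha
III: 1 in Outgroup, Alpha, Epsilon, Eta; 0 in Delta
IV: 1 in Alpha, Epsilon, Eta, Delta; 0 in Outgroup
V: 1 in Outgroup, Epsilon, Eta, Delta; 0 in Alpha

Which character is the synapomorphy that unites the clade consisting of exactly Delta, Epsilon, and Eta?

II

Character polarity is set by the outgroup: the derived state is whichever differs from the outgroup's state, so for I, III, V the derived state is '0', and for the remaining characters it is '1'.
Only Delta and Eta show the derived state '0' for I, supporting them as a clade.
Only Delta, Epsilon, and Eta show the derived state '1' for II, supporting them as a clade.
III (derived state '0') is unique to Delta (autapomorphy; uninformative for grouping).
IV (derived state '1') is shared by all ingroup taxa — unites the whole ingroup.
V (derived state '0') is unique to Alpha (autapomorphy; uninformative for grouping).
Most parsimonious ingroup topology: (Alpha,(Epsilon,(Eta,Delta))).
The clade {Delta, Epsilon, Eta} is supported by II: its derived state '1' occurs in exactly those taxa and in no other taxon (including the outgroup).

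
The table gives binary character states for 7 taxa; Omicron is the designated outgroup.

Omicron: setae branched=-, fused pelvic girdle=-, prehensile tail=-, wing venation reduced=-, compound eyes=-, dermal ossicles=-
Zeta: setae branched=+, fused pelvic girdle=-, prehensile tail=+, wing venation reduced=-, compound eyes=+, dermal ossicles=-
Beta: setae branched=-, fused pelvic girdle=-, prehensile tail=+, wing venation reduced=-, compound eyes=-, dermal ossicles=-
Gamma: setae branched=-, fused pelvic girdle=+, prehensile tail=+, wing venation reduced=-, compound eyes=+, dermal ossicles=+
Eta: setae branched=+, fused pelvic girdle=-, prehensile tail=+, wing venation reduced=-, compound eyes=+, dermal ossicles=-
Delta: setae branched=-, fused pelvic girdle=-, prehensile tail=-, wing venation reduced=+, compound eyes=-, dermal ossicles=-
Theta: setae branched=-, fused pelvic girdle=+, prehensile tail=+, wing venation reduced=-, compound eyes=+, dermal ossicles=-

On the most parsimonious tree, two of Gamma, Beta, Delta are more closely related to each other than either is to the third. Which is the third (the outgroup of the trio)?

The outgroup has state '-' for every character, so '+' is the derived state throughout.
setae branched: derived state '+' in Eta and Zeta only — synapomorphy for {Eta, Zeta}.
fused pelvic girdle (derived state '+') is shared by Gamma and Theta — a synapomorphy uniting that clade.
Only Beta, Eta, Gamma, Theta, and Zeta show the derived state '+' for prehensile tail, supporting them as a clade.
wing venation reduced (derived state '+') is unique to Delta (autapomorphy; uninformative for grouping).
compound eyes (derived state '+') is shared by Eta, Gamma, Theta, and Zeta — a synapomorphy uniting that clade.
dermal ossicles (derived state '+') is unique to Gamma (autapomorphy; uninformative for grouping).
Most parsimonious ingroup topology: ((((Zeta,Eta),(Gamma,Theta)),Beta),Delta).
Beta and Gamma share a more recent common ancestor with each other than either does with Delta, so Delta is the least closely related of the three.

Delta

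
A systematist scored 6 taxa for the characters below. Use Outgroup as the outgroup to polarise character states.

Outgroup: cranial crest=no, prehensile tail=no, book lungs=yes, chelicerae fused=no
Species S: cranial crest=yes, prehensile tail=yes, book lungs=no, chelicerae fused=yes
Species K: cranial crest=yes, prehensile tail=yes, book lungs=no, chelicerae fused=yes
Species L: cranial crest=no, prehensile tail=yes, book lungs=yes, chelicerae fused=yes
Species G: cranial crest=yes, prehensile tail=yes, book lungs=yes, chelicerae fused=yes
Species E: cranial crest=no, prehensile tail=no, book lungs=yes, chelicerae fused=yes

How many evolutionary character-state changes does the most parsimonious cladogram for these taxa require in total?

Character polarity is set by the outgroup: the derived state is whichever differs from the outgroup's state, so for book lungs the derived state is 'no', and for the remaining characters it is 'yes'.
Only Species G, Species K, and Species S show the derived state 'yes' for cranial crest, supporting them as a clade.
prehensile tail: derived state 'yes' in Species G, Species K, Species L, and Species S only — synapomorphy for {Species G, Species K, Species L, Species S}.
Only Species K and Species S show the derived state 'no' for book lungs, supporting them as a clade.
chelicerae fused (derived state 'yes') is shared by all ingroup taxa — unites the whole ingroup.
Most parsimonious ingroup topology: ((((Species S,Species K),Species G),Species L),Species E).
Changes per character on this tree: cranial crest: 1; prehensile tail: 1; book lungs: 1; chelicerae fused: 1.
Total = 4.

4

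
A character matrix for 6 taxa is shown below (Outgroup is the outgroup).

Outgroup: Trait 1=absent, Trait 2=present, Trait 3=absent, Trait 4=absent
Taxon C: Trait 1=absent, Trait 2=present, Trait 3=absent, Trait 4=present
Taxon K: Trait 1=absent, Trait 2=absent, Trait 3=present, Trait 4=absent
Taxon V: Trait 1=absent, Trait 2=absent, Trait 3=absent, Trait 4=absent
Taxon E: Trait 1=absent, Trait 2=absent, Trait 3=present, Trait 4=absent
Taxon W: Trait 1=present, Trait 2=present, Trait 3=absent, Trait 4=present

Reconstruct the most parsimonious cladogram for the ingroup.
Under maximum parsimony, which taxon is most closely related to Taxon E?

Taxon K

Character polarity is set by the outgroup: the derived state is whichever differs from the outgroup's state, so for Trait 2 the derived state is 'absent', and for the remaining characters it is 'present'.
Trait 1: derived state 'present' in Taxon W only — an autapomorphy, so it tells us nothing about relationships among taxa.
Trait 2: derived state 'absent' in Taxon E, Taxon K, and Taxon V only — synapomorphy for {Taxon E, Taxon K, Taxon V}.
Only Taxon E and Taxon K show the derived state 'present' for Trait 3, supporting them as a clade.
Trait 4: derived state 'present' in Taxon C and Taxon W only — synapomorphy for {Taxon C, Taxon W}.
Most parsimonious ingroup topology: ((Taxon C,Taxon W),((Taxon K,Taxon E),Taxon V)).
Taxon E and Taxon K form a cherry on this tree, so they are sister taxa.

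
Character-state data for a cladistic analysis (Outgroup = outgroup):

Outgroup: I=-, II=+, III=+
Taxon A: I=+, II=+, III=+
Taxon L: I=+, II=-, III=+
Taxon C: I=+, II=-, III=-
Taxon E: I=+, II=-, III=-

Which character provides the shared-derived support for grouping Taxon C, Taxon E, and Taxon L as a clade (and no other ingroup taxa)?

Character polarity is set by the outgroup: the derived state is whichever differs from the outgroup's state, so for II, III the derived state is '-', and for the remaining characters it is '+'.
All ingroup taxa share the derived state '+' for I; it defines the ingroup but does not resolve relationships within it.
II: derived state '-' in Taxon C, Taxon E, and Taxon L only — synapomorphy for {Taxon C, Taxon E, Taxon L}.
III: derived state '-' in Taxon C and Taxon E only — synapomorphy for {Taxon C, Taxon E}.
Most parsimonious ingroup topology: (Taxon A,(Taxon L,(Taxon C,Taxon E))).
The clade {Taxon C, Taxon E, Taxon L} is supported by II: its derived state '-' occurs in exactly those taxa and in no other taxon (including the outgroup).

II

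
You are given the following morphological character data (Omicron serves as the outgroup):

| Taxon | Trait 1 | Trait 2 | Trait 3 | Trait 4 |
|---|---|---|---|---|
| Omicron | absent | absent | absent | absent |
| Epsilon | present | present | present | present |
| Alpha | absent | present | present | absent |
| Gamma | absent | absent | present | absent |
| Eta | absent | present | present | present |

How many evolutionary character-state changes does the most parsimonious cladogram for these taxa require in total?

4

The outgroup has state 'absent' for every character, so 'present' is the derived state throughout.
Trait 1 (derived state 'present') is unique to Epsilon (autapomorphy; uninformative for grouping).
Trait 2: derived state 'present' in Alpha, Epsilon, and Eta only — synapomorphy for {Alpha, Epsilon, Eta}.
All ingroup taxa share the derived state 'present' for Trait 3; it defines the ingroup but does not resolve relationships within it.
Trait 4: derived state 'present' in Epsilon and Eta only — synapomorphy for {Epsilon, Eta}.
Most parsimonious ingroup topology: (((Epsilon,Eta),Alpha),Gamma).
Changes per character on this tree: Trait 1: 1; Trait 2: 1; Trait 3: 1; Trait 4: 1.
Total = 4.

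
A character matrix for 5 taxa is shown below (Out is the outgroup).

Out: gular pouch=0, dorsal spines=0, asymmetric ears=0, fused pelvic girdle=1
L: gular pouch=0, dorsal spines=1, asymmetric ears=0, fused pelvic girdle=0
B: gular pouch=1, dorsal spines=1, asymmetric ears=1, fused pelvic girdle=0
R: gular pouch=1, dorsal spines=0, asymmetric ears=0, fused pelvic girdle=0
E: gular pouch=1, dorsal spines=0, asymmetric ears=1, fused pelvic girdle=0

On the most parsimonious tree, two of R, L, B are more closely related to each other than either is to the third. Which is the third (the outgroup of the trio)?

L

Character polarity is set by the outgroup: the derived state is whichever differs from the outgroup's state, so for fused pelvic girdle the derived state is '0', and for the remaining characters it is '1'.
gular pouch: derived state '1' in B, E, and R only — synapomorphy for {B, E, R}.
dorsal spines (state '1') occurs in B and L but conflicts with the nesting implied by the other characters — most parsimoniously interpreted as homoplasy.
asymmetric ears: derived state '1' in B and E only — synapomorphy for {B, E}.
All ingroup taxa share the derived state '0' for fused pelvic girdle; it defines the ingroup but does not resolve relationships within it.
Most parsimonious ingroup topology: (L,((B,E),R)).
B and R share a more recent common ancestor with each other than either does with L, so L is the least closely related of the three.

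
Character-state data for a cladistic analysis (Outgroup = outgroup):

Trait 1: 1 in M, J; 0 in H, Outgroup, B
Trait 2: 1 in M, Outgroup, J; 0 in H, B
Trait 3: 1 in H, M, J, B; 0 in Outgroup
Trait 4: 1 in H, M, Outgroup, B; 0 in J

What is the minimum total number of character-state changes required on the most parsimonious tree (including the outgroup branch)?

4

Character polarity is set by the outgroup: the derived state is whichever differs from the outgroup's state, so for Trait 2, Trait 4 the derived state is '0', and for the remaining characters it is '1'.
Trait 1: derived state '1' in J and M only — synapomorphy for {J, M}.
Only B and H show the derived state '0' for Trait 2, supporting them as a clade.
Trait 3 (derived state '1') is shared by all ingroup taxa — unites the whole ingroup.
Trait 4 (derived state '0') is unique to J (autapomorphy; uninformative for grouping).
Most parsimonious ingroup topology: ((H,B),(M,J)).
Changes per character on this tree: Trait 1: 1; Trait 2: 1; Trait 3: 1; Trait 4: 1.
Total = 4.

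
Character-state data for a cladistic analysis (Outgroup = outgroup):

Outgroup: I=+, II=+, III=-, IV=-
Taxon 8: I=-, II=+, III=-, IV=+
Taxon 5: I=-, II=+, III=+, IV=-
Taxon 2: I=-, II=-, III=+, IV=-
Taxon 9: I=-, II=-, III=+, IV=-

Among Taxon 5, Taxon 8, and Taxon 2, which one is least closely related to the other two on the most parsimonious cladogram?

Character polarity is set by the outgroup: the derived state is whichever differs from the outgroup's state, so for I, II the derived state is '-', and for the remaining characters it is '+'.
All ingroup taxa share the derived state '-' for I; it defines the ingroup but does not resolve relationships within it.
II (derived state '-') is shared by Taxon 2 and Taxon 9 — a synapomorphy uniting that clade.
Only Taxon 2, Taxon 5, and Taxon 9 show the derived state '+' for III, supporting them as a clade.
IV: derived state '+' in Taxon 8 only — an autapomorphy, so it tells us nothing about relationships among taxa.
Most parsimonious ingroup topology: (((Taxon 2,Taxon 9),Taxon 5),Taxon 8).
Taxon 5 and Taxon 2 share a more recent common ancestor with each other than either does with Taxon 8, so Taxon 8 is the least closely related of the three.

Taxon 8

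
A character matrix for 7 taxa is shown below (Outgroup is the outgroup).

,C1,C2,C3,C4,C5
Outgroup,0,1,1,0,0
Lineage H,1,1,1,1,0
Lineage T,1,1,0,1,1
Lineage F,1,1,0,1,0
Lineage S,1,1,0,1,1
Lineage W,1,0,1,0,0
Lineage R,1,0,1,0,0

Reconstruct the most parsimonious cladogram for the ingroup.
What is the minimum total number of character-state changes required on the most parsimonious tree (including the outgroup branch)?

Character polarity is set by the outgroup: the derived state is whichever differs from the outgroup's state, so for C2, C3 the derived state is '0', and for the remaining characters it is '1'.
C1 (derived state '1') is shared by all ingroup taxa — unites the whole ingroup.
C2: derived state '0' in Lineage R and Lineage W only — synapomorphy for {Lineage R, Lineage W}.
C3 (derived state '0') is shared by Lineage F, Lineage S, and Lineage T — a synapomorphy uniting that clade.
C4: derived state '1' in Lineage F, Lineage H, Lineage S, and Lineage T only — synapomorphy for {Lineage F, Lineage H, Lineage S, Lineage T}.
C5 (derived state '1') is shared by Lineage S and Lineage T — a synapomorphy uniting that clade.
Most parsimonious ingroup topology: ((Lineage H,((Lineage T,Lineage S),Lineage F)),(Lineage W,Lineage R)).
Changes per character on this tree: C1: 1; C2: 1; C3: 1; C4: 1; C5: 1.
Total = 5.

5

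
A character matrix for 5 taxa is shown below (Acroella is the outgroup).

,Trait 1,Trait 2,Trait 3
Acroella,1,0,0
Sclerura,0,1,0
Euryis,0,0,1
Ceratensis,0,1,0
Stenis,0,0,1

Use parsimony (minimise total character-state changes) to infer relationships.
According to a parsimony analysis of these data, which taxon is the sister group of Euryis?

Character polarity is set by the outgroup: the derived state is whichever differs from the outgroup's state, so for Trait 1 the derived state is '0', and for the remaining characters it is '1'.
All ingroup taxa share the derived state '0' for Trait 1; it defines the ingroup but does not resolve relationships within it.
Trait 2: derived state '1' in Ceratensis and Sclerura only — synapomorphy for {Ceratensis, Sclerura}.
Trait 3 (derived state '1') is shared by Euryis and Stenis — a synapomorphy uniting that clade.
Most parsimonious ingroup topology: ((Sclerura,Ceratensis),(Euryis,Stenis)).
Euryis and Stenis form a cherry on this tree, so they are sister taxa.

Stenis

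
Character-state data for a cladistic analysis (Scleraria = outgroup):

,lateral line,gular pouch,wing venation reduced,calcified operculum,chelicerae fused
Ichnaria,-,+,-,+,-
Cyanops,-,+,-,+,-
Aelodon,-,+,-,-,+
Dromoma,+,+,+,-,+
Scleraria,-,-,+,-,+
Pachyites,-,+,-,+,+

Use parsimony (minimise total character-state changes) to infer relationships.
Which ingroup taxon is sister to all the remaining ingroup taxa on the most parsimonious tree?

Character polarity is set by the outgroup: the derived state is whichever differs from the outgroup's state, so for wing venation reduced, chelicerae fused the derived state is '-', and for the remaining characters it is '+'.
lateral line: derived state '+' in Dromoma only — an autapomorphy, so it tells us nothing about relationships among taxa.
gular pouch (derived state '+') is shared by all ingroup taxa — unites the whole ingroup.
wing venation reduced: derived state '-' in Aelodon, Cyanops, Ichnaria, and Pachyites only — synapomorphy for {Aelodon, Cyanops, Ichnaria, Pachyites}.
calcified operculum (derived state '+') is shared by Cyanops, Ichnaria, and Pachyites — a synapomorphy uniting that clade.
chelicerae fused (derived state '-') is shared by Cyanops and Ichnaria — a synapomorphy uniting that clade.
Most parsimonious ingroup topology: (Dromoma,(((Cyanops,Ichnaria),Pachyites),Aelodon)).
Dromoma is sister to the clade containing all other ingroup taxa, so it is the earliest-diverging (most basal) ingroup lineage.

Dromoma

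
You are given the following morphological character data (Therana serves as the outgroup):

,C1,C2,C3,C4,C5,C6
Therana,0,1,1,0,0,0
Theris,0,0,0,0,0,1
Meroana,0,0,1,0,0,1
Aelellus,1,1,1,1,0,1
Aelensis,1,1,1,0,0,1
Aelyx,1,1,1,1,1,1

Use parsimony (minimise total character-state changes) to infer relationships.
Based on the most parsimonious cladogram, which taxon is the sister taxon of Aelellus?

Aelyx

Character polarity is set by the outgroup: the derived state is whichever differs from the outgroup's state, so for C2, C3 the derived state is '0', and for the remaining characters it is '1'.
C1 (derived state '1') is shared by Aelellus, Aelensis, and Aelyx — a synapomorphy uniting that clade.
C2: derived state '0' in Meroana and Theris only — synapomorphy for {Meroana, Theris}.
C3 (derived state '0') is unique to Theris (autapomorphy; uninformative for grouping).
Only Aelellus and Aelyx show the derived state '1' for C4, supporting them as a clade.
C5 (derived state '1') is unique to Aelyx (autapomorphy; uninformative for grouping).
C6 (derived state '1') is shared by all ingroup taxa — unites the whole ingroup.
Most parsimonious ingroup topology: ((Theris,Meroana),((Aelellus,Aelyx),Aelensis)).
Aelellus and Aelyx form a cherry on this tree, so they are sister taxa.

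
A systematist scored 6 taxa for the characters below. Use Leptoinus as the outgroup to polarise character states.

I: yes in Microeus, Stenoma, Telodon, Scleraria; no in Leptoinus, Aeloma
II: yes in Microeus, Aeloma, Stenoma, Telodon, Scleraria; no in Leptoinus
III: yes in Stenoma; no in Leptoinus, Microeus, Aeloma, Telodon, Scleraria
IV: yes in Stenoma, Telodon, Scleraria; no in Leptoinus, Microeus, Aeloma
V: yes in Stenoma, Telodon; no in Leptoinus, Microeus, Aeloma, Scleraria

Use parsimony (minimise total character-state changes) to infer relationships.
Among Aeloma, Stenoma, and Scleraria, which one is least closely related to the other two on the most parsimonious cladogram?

Aeloma

The outgroup has state 'no' for every character, so 'yes' is the derived state throughout.
I (derived state 'yes') is shared by Microeus, Scleraria, Stenoma, and Telodon — a synapomorphy uniting that clade.
All ingroup taxa share the derived state 'yes' for II; it defines the ingroup but does not resolve relationships within it.
III: derived state 'yes' in Stenoma only — an autapomorphy, so it tells us nothing about relationships among taxa.
Only Scleraria, Stenoma, and Telodon show the derived state 'yes' for IV, supporting them as a clade.
V: derived state 'yes' in Stenoma and Telodon only — synapomorphy for {Stenoma, Telodon}.
Most parsimonious ingroup topology: ((Microeus,((Stenoma,Telodon),Scleraria)),Aeloma).
Stenoma and Scleraria share a more recent common ancestor with each other than either does with Aeloma, so Aeloma is the least closely related of the three.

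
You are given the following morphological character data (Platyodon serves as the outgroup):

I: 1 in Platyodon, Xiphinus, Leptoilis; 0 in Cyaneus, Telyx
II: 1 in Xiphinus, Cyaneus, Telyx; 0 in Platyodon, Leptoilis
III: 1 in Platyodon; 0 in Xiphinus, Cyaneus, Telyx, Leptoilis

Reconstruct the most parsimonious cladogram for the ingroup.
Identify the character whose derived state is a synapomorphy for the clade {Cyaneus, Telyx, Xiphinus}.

II

Character polarity is set by the outgroup: the derived state is whichever differs from the outgroup's state, so for I, III the derived state is '0', and for the remaining characters it is '1'.
I (derived state '0') is shared by Cyaneus and Telyx — a synapomorphy uniting that clade.
II (derived state '1') is shared by Cyaneus, Telyx, and Xiphinus — a synapomorphy uniting that clade.
All ingroup taxa share the derived state '0' for III; it defines the ingroup but does not resolve relationships within it.
Most parsimonious ingroup topology: ((Xiphinus,(Cyaneus,Telyx)),Leptoilis).
The clade {Cyaneus, Telyx, Xiphinus} is supported by II: its derived state '1' occurs in exactly those taxa and in no other taxon (including the outgroup).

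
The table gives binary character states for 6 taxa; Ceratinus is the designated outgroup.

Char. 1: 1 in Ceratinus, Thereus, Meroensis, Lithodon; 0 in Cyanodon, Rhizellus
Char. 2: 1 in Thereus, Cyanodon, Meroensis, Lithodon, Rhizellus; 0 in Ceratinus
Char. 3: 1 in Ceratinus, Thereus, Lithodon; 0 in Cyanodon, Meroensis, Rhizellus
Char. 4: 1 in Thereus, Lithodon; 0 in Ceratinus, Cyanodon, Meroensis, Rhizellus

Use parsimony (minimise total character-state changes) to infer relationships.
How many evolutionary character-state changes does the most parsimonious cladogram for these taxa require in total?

4

Character polarity is set by the outgroup: the derived state is whichever differs from the outgroup's state, so for Char. 1, Char. 3 the derived state is '0', and for the remaining characters it is '1'.
Char. 1: derived state '0' in Cyanodon and Rhizellus only — synapomorphy for {Cyanodon, Rhizellus}.
Char. 2 (derived state '1') is shared by all ingroup taxa — unites the whole ingroup.
Char. 3: derived state '0' in Cyanodon, Meroensis, and Rhizellus only — synapomorphy for {Cyanodon, Meroensis, Rhizellus}.
Only Lithodon and Thereus show the derived state '1' for Char. 4, supporting them as a clade.
Most parsimonious ingroup topology: ((Meroensis,(Cyanodon,Rhizellus)),(Thereus,Lithodon)).
Changes per character on this tree: Char. 1: 1; Char. 2: 1; Char. 3: 1; Char. 4: 1.
Total = 4.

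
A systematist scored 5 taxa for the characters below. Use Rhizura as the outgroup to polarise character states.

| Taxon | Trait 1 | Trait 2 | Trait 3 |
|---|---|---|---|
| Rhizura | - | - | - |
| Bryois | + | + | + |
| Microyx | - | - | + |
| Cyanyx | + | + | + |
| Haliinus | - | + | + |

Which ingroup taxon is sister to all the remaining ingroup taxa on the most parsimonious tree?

The outgroup has state '-' for every character, so '+' is the derived state throughout.
Trait 1 (derived state '+') is shared by Bryois and Cyanyx — a synapomorphy uniting that clade.
Trait 2: derived state '+' in Bryois, Cyanyx, and Haliinus only — synapomorphy for {Bryois, Cyanyx, Haliinus}.
Trait 3 (derived state '+') is shared by all ingroup taxa — unites the whole ingroup.
Most parsimonious ingroup topology: (((Bryois,Cyanyx),Haliinus),Microyx).
Microyx is sister to the clade containing all other ingroup taxa, so it is the earliest-diverging (most basal) ingroup lineage.

Microyx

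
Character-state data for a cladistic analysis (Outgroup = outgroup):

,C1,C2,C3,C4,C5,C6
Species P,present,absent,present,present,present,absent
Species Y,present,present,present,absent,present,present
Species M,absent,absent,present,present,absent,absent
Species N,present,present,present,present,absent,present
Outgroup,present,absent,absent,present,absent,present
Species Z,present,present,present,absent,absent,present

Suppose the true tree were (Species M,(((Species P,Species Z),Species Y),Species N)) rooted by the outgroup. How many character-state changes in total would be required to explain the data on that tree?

Map each character onto (Species M,(((Species P,Species Z),Species Y),Species N)) (rooted by Outgroup) and count the minimum state changes it requires (Fitch parsimony):
C1: 1; C2: 2; C3: 1; C4: 2; C5: 2; C6: 2.
Total tree length = 10.

10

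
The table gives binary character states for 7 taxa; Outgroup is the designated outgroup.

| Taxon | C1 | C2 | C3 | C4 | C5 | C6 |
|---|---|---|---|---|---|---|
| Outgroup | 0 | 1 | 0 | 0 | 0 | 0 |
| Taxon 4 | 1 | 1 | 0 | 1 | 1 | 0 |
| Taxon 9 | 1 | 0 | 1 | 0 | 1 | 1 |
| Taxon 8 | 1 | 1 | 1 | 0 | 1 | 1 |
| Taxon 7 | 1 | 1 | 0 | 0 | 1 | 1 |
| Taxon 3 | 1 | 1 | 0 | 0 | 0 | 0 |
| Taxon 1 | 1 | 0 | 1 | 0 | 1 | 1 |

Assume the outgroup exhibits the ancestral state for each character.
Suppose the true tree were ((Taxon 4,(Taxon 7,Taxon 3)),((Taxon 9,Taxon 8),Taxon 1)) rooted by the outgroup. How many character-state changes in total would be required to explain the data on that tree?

Map each character onto ((Taxon 4,(Taxon 7,Taxon 3)),((Taxon 9,Taxon 8),Taxon 1)) (rooted by Outgroup) and count the minimum state changes it requires (Fitch parsimony):
C1: 1; C2: 2; C3: 1; C4: 1; C5: 2; C6: 2.
Total tree length = 9.

9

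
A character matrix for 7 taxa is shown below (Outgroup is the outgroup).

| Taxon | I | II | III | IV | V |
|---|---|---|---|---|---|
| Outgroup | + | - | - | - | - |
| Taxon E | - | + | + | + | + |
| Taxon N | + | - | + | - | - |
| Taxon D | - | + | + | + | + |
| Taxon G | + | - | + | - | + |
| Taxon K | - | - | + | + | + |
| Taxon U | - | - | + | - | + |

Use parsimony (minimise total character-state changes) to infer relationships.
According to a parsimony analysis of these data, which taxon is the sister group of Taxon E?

Taxon D

Character polarity is set by the outgroup: the derived state is whichever differs from the outgroup's state, so for I the derived state is '-', and for the remaining characters it is '+'.
Only Taxon D, Taxon E, Taxon K, and Taxon U show the derived state '-' for I, supporting them as a clade.
Only Taxon D and Taxon E show the derived state '+' for II, supporting them as a clade.
All ingroup taxa share the derived state '+' for III; it defines the ingroup but does not resolve relationships within it.
IV (derived state '+') is shared by Taxon D, Taxon E, and Taxon K — a synapomorphy uniting that clade.
V: derived state '+' in Taxon D, Taxon E, Taxon G, Taxon K, and Taxon U only — synapomorphy for {Taxon D, Taxon E, Taxon G, Taxon K, Taxon U}.
Most parsimonious ingroup topology: (((((Taxon E,Taxon D),Taxon K),Taxon U),Taxon G),Taxon N).
Taxon E and Taxon D form a cherry on this tree, so they are sister taxa.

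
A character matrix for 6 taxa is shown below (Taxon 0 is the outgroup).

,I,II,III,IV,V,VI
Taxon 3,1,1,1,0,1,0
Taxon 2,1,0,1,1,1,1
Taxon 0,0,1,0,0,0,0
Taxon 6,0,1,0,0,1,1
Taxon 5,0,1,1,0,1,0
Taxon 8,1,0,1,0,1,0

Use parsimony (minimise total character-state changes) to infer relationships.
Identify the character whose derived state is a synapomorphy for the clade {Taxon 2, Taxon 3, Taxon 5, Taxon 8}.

Character polarity is set by the outgroup: the derived state is whichever differs from the outgroup's state, so for II the derived state is '0', and for the remaining characters it is '1'.
I (derived state '1') is shared by Taxon 2, Taxon 3, and Taxon 8 — a synapomorphy uniting that clade.
II (derived state '0') is shared by Taxon 2 and Taxon 8 — a synapomorphy uniting that clade.
III (derived state '1') is shared by Taxon 2, Taxon 3, Taxon 5, and Taxon 8 — a synapomorphy uniting that clade.
IV (derived state '1') is unique to Taxon 2 (autapomorphy; uninformative for grouping).
V (derived state '1') is shared by all ingroup taxa — unites the whole ingroup.
VI groups Taxon 2 and Taxon 6, which is incompatible with the clades supported by the remaining characters; treating it as convergent (homoplasy) costs fewer steps than any alternative tree.
Most parsimonious ingroup topology: ((Taxon 5,((Taxon 2,Taxon 8),Taxon 3)),Taxon 6).
The clade {Taxon 2, Taxon 3, Taxon 5, Taxon 8} is supported by III: its derived state '1' occurs in exactly those taxa and in no other taxon (including the outgroup).

III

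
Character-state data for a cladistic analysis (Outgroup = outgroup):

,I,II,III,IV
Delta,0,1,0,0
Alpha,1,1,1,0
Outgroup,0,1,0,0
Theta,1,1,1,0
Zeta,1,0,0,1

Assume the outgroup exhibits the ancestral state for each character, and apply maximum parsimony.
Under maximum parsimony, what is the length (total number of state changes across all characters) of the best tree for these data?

Character polarity is set by the outgroup: the derived state is whichever differs from the outgroup's state, so for II the derived state is '0', and for the remaining characters it is '1'.
I (derived state '1') is shared by Alpha, Theta, and Zeta — a synapomorphy uniting that clade.
II (derived state '0') is unique to Zeta (autapomorphy; uninformative for grouping).
Only Alpha and Theta show the derived state '1' for III, supporting them as a clade.
IV (derived state '1') is unique to Zeta (autapomorphy; uninformative for grouping).
Most parsimonious ingroup topology: ((Zeta,(Alpha,Theta)),Delta).
Changes per character on this tree: I: 1; II: 1; III: 1; IV: 1.
Total = 4.

4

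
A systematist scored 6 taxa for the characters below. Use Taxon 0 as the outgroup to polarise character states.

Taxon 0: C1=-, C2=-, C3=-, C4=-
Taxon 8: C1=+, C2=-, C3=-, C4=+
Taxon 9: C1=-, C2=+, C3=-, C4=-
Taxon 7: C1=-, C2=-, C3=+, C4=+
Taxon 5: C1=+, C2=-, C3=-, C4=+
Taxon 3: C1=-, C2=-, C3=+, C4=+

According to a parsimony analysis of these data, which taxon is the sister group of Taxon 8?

The outgroup has state '-' for every character, so '+' is the derived state throughout.
Only Taxon 5 and Taxon 8 show the derived state '+' for C1, supporting them as a clade.
C2 (derived state '+') is unique to Taxon 9 (autapomorphy; uninformative for grouping).
C3 (derived state '+') is shared by Taxon 3 and Taxon 7 — a synapomorphy uniting that clade.
C4 (derived state '+') is shared by Taxon 3, Taxon 5, Taxon 7, and Taxon 8 — a synapomorphy uniting that clade.
Most parsimonious ingroup topology: (((Taxon 8,Taxon 5),(Taxon 7,Taxon 3)),Taxon 9).
Taxon 8 and Taxon 5 form a cherry on this tree, so they are sister taxa.

Taxon 5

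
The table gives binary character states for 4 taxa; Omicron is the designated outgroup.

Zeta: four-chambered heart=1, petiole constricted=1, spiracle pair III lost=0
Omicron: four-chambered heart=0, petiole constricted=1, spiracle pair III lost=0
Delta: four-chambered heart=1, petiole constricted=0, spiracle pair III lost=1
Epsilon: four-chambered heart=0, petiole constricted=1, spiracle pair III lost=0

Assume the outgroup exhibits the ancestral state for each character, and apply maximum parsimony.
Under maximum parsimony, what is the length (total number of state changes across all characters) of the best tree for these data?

3

Character polarity is set by the outgroup: the derived state is whichever differs from the outgroup's state, so for petiole constricted the derived state is '0', and for the remaining characters it is '1'.
four-chambered heart (derived state '1') is shared by Delta and Zeta — a synapomorphy uniting that clade.
petiole constricted (derived state '0') is unique to Delta (autapomorphy; uninformative for grouping).
spiracle pair III lost (derived state '1') is unique to Delta (autapomorphy; uninformative for grouping).
Most parsimonious ingroup topology: (Epsilon,(Delta,Zeta)).
Changes per character on this tree: four-chambered heart: 1; petiole constricted: 1; spiracle pair III lost: 1.
Total = 3.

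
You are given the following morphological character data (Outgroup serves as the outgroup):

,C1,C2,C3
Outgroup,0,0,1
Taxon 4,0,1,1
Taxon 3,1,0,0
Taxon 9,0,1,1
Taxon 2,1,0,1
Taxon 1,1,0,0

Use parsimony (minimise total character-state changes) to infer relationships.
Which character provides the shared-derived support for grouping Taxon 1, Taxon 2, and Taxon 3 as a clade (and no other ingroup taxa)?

C1

Character polarity is set by the outgroup: the derived state is whichever differs from the outgroup's state, so for C3 the derived state is '0', and for the remaining characters it is '1'.
C1: derived state '1' in Taxon 1, Taxon 2, and Taxon 3 only — synapomorphy for {Taxon 1, Taxon 2, Taxon 3}.
C2: derived state '1' in Taxon 4 and Taxon 9 only — synapomorphy for {Taxon 4, Taxon 9}.
Only Taxon 1 and Taxon 3 show the derived state '0' for C3, supporting them as a clade.
Most parsimonious ingroup topology: ((Taxon 4,Taxon 9),((Taxon 3,Taxon 1),Taxon 2)).
The clade {Taxon 1, Taxon 2, Taxon 3} is supported by C1: its derived state '1' occurs in exactly those taxa and in no other taxon (including the outgroup).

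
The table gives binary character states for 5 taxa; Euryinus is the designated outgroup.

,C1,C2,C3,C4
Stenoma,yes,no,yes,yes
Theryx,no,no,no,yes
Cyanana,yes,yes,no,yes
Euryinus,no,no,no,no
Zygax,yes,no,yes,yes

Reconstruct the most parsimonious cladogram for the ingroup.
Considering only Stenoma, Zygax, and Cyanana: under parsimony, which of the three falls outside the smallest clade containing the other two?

The outgroup has state 'no' for every character, so 'yes' is the derived state throughout.
C1 (derived state 'yes') is shared by Cyanana, Stenoma, and Zygax — a synapomorphy uniting that clade.
C2 (derived state 'yes') is unique to Cyanana (autapomorphy; uninformative for grouping).
C3 (derived state 'yes') is shared by Stenoma and Zygax — a synapomorphy uniting that clade.
All ingroup taxa share the derived state 'yes' for C4; it defines the ingroup but does not resolve relationships within it.
Most parsimonious ingroup topology: ((Cyanana,(Zygax,Stenoma)),Theryx).
Stenoma and Zygax share a more recent common ancestor with each other than either does with Cyanana, so Cyanana is the least closely related of the three.

Cyanana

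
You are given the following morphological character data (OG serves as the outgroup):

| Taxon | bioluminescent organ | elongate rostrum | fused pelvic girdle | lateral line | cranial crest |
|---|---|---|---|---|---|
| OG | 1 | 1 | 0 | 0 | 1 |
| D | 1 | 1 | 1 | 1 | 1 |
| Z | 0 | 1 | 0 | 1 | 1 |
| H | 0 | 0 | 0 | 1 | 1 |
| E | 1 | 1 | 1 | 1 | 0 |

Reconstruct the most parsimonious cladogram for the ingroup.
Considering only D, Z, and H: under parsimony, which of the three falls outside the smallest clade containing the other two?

Character polarity is set by the outgroup: the derived state is whichever differs from the outgroup's state, so for bioluminescent organ, elongate rostrum, cranial crest the derived state is '0', and for the remaining characters it is '1'.
Only H and Z show the derived state '0' for bioluminescent organ, supporting them as a clade.
elongate rostrum: derived state '0' in H only — an autapomorphy, so it tells us nothing about relationships among taxa.
fused pelvic girdle (derived state '1') is shared by D and E — a synapomorphy uniting that clade.
All ingroup taxa share the derived state '1' for lateral line; it defines the ingroup but does not resolve relationships within it.
cranial crest (derived state '0') is unique to E (autapomorphy; uninformative for grouping).
Most parsimonious ingroup topology: ((E,D),(H,Z)).
H and Z share a more recent common ancestor with each other than either does with D, so D is the least closely related of the three.

D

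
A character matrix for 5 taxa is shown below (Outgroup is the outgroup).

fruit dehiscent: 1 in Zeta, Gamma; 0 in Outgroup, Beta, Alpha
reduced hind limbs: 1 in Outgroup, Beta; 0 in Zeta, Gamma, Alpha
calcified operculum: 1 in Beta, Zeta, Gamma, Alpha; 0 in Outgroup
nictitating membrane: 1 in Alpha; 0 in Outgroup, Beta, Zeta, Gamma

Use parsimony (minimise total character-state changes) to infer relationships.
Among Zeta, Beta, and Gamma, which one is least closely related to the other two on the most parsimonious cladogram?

Character polarity is set by the outgroup: the derived state is whichever differs from the outgroup's state, so for reduced hind limbs the derived state is '0', and for the remaining characters it is '1'.
fruit dehiscent: derived state '1' in Gamma and Zeta only — synapomorphy for {Gamma, Zeta}.
reduced hind limbs (derived state '0') is shared by Alpha, Gamma, and Zeta — a synapomorphy uniting that clade.
calcified operculum (derived state '1') is shared by all ingroup taxa — unites the whole ingroup.
nictitating membrane (derived state '1') is unique to Alpha (autapomorphy; uninformative for grouping).
Most parsimonious ingroup topology: (Beta,((Zeta,Gamma),Alpha)).
Gamma and Zeta share a more recent common ancestor with each other than either does with Beta, so Beta is the least closely related of the three.

Beta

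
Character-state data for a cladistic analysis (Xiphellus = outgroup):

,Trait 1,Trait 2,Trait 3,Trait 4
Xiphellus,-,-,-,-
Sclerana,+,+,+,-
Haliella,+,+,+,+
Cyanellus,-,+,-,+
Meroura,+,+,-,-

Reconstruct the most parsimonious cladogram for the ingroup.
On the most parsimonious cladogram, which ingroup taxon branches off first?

The outgroup has state '-' for every character, so '+' is the derived state throughout.
Trait 1: derived state '+' in Haliella, Meroura, and Sclerana only — synapomorphy for {Haliella, Meroura, Sclerana}.
Trait 2 (derived state '+') is shared by all ingroup taxa — unites the whole ingroup.
Trait 3: derived state '+' in Haliella and Sclerana only — synapomorphy for {Haliella, Sclerana}.
Trait 4 groups Cyanellus and Haliella, which is incompatible with the clades supported by the remaining characters; treating it as convergent (homoplasy) costs fewer steps than any alternative tree.
Most parsimonious ingroup topology: (((Sclerana,Haliella),Meroura),Cyanellus).
Cyanellus is sister to the clade containing all other ingroup taxa, so it is the earliest-diverging (most basal) ingroup lineage.

Cyanellus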